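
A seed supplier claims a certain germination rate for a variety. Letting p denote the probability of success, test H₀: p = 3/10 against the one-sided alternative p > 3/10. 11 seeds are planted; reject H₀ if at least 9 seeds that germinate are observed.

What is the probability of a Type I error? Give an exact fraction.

11553921/20000000000

The Type I error probability is α = P(K ≥ 9) computed under H₀, where K ~ Binomial(11, 3/10).
Summing C(11,j)(3/10)^j(7/10)^{11−j} for j = 9,…,11 gives 11553921/20000000000.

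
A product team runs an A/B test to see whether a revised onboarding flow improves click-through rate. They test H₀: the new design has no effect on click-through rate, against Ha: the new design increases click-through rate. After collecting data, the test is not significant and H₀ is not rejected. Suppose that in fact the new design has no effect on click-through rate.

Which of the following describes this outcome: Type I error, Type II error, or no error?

Neither — the decision is correct.

The test retained a true H₀ — the decision matches the true state.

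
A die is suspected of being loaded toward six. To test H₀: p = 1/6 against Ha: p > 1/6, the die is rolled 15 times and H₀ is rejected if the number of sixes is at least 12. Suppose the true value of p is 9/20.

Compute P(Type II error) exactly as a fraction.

8140171073330835209/8192000000000000000

A Type II error is failing to reject when Ha holds: with p = 9/20, β = P(X ≤ 11).
Equivalently, β = 1 − P(X ≥ 12) = 8140171073330835209/8192000000000000000.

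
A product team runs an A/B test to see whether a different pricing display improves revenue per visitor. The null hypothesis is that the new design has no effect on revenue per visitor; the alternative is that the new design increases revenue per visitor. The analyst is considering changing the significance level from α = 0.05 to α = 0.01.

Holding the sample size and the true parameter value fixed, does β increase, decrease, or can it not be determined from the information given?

Tightening α shrinks the rejection region. When Ha holds, fewer sample outcomes clear the stricter threshold, so more fall in the acceptance region.

It increases.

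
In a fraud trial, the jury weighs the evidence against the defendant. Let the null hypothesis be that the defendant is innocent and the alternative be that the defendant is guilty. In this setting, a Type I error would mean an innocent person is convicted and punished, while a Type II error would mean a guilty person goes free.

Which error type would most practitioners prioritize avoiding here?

The Type I consequence (an innocent person is convicted and punished) is more severe than the Type II consequence (a guilty person goes free).

Type I error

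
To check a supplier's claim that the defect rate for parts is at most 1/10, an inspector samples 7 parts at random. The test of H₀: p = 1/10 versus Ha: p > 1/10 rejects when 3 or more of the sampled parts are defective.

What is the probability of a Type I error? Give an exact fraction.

The significance level is the probability, assuming p = 1/10, of seeing 3 or more defectives in 7 draws.
Via the complement, α = 1 − Σ_{j=0}^{2} C(7,j)(1/10)^j(9/10)^{7-j} = 51383/2000000.

51383/2000000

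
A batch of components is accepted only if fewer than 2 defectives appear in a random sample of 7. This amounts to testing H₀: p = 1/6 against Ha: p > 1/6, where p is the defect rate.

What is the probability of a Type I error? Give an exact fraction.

The significance level is the probability, assuming p = 1/6, of seeing 2 or more defectives in 7 draws.
Computing the lower-tail complement: 1 − 15625/23328 = 7703/23328.

7703/23328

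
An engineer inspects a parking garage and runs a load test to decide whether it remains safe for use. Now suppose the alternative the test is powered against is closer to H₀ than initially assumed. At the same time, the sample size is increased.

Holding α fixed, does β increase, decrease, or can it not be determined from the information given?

Cannot be determined from the information given.

The first change alone would make β increase; the second alone would make β decrease. Which effect dominates depends on the magnitudes, which are not given.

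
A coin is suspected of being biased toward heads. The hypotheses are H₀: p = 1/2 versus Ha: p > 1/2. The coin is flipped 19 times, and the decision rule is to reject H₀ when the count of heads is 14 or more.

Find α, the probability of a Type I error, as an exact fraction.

The Type I error probability is α = P(S ≥ 14) computed under H₀, where S ~ Binomial(19, 1/2).
That's C(19,14) + C(19,15) + C(19,16) + C(19,17) + C(19,18) + C(19,19) over 2^19, i.e. (11628 + 3876 + 969 + 171 + 19 + 1)/524288 = 16664/524288 = 2083/65536.

2083/65536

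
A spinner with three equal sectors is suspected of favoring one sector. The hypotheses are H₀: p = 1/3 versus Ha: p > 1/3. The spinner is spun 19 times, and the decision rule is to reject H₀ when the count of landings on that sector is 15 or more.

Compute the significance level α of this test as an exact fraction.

The Type I error probability is α = P(S ≥ 15) computed under H₀, where S ~ Binomial(19, 1/3).
Summing C(19,j)(1/3)^j(2/3)^{19−j} for j = 15,…,19 gives 23497/387420489.

23497/387420489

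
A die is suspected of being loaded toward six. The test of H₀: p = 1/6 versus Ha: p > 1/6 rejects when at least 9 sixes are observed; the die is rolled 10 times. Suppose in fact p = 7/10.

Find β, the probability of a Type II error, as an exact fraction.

β = P(fail to reject H₀ | Ha true) = P(Y ≤ 8 | p = 7/10), Y ~ Binomial(10, 7/10).
Summing C(10,j)·(7/10)^j·(3/10)^{10-j} for j = 0..8 gives 8506916541/10000000000.

8506916541/10000000000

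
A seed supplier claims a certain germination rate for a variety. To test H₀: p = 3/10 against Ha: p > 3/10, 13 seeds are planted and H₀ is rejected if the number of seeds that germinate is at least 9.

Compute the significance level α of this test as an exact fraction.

8061940287/2000000000000

α = P(reject H₀ | H₀ true) = P(Y ≥ 9 | p = 3/10), with Y ~ Binomial(13, 3/10).
P(Y ≥ 9) = Σ_{j=9}^{13} C(13,j)·(3/10)^j·(7/10)^{13-j} = 8061940287/2000000000000.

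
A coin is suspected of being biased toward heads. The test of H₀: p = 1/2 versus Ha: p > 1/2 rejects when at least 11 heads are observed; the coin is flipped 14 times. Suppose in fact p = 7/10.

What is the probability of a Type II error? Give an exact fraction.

32241628521117/50000000000000

Under the alternative p = 7/10, S ~ Binomial(14, 7/10); β is the probability the test does not reject, P(S < 11).
Adding the binomial probabilities P(S=0)+…+P(S=10) at p = 7/10 gives 32241628521117/50000000000000.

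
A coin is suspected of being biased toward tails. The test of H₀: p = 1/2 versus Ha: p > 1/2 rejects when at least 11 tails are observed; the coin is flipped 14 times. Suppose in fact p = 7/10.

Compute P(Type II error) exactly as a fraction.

Under the alternative p = 7/10, K ~ Binomial(14, 7/10); β is the probability the test does not reject, P(K < 11).
Summing C(14,j)·(7/10)^j·(3/10)^{14-j} for j = 0..10 gives 32241628521117/50000000000000.

32241628521117/50000000000000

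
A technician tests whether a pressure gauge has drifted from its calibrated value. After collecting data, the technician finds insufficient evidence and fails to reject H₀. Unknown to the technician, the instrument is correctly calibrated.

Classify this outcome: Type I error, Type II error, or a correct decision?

Neither — the decision is correct.

The conventional null hypothesis here is that the instrument is correctly calibrated.
The test retained a true H₀ — the decision matches the true state.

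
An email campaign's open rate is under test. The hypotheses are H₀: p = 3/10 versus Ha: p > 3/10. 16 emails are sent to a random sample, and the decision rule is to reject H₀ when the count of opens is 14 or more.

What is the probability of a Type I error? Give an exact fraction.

1190959281/400000000000000

The Type I error probability is α = P(K ≥ 14) computed under H₀, where K ~ Binomial(16, 3/10).
Adding the binomial terms for j = 14 through 16 with p = 3/10 yields 1190959281/400000000000000.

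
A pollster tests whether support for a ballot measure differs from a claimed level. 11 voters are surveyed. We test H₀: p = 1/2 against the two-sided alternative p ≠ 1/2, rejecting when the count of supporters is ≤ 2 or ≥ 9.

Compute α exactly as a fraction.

Under H₀, X ~ Binomial(11, 1/2); α is the probability of landing in either tail, P(X ≤ 2) + P(X ≥ 9).
Each tail has probability (1 + 11 + 55)/2048; doubling gives α = 134/2048 = 67/1024.

67/1024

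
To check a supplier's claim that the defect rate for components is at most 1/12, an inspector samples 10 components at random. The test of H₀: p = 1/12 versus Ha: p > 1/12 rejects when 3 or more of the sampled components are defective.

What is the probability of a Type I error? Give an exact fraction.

α = P(reject H₀ | H₀ true) = P(K ≥ 3 | p = 1/12), K ~ Binomial(10, 1/12).
α = 1 − P(K ≤ 2) = 1 − 4930254263/5159780352 = 229526089/5159780352.

229526089/5159780352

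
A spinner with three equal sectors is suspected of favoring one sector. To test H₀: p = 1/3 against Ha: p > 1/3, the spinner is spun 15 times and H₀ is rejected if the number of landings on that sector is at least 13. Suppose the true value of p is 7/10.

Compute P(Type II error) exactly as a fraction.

873172285377237/1000000000000000

Under the alternative p = 7/10, S ~ Binomial(15, 7/10); β is the probability the test does not reject, P(S < 13).
Summing C(15,j)·(7/10)^j·(3/10)^{15-j} for j = 0..12 gives 873172285377237/1000000000000000.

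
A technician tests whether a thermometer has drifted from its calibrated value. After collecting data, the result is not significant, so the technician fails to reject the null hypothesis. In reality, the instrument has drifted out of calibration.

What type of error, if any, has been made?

The conventional null hypothesis here is that the instrument is correctly calibrated.
H₀ was not rejected, but H₀ is actually false.
Failing to reject a false null hypothesis is a Type II error (false negative).

Type II error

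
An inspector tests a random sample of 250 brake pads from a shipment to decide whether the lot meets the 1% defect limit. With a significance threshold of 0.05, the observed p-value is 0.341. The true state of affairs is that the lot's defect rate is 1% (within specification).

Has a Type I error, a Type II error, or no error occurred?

No error — this is a correct decision.

The conventional null hypothesis is that the lot's defect rate is 1% (within specification).
Since p = 0.341 ≥ α = 0.05, H₀ is not rejected.
H₀ is true (actually the lot's defect rate is 1% (within specification)).
The decision matches the true state — no error.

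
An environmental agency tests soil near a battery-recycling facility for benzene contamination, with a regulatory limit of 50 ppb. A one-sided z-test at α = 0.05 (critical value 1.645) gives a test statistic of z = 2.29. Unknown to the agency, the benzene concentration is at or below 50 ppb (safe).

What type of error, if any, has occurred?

Type I error

The conventional null hypothesis is that the benzene concentration is at or below 50 ppb (safe).
Since z = 2.29 > z* = 1.645, H₀ is rejected.
H₀ is true (actually the benzene concentration is at or below 50 ppb (safe)).
Rejecting a true H₀ is a Type I error.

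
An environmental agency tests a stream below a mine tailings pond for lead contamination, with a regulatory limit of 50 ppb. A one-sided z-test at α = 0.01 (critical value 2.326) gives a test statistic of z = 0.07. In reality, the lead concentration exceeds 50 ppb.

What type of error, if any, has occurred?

The conventional null hypothesis is that the lead concentration is at or below 50 ppb (safe).
Since z = 0.07 ≤ z* = 2.326, H₀ is not rejected.
H₀ is false (actually the lead concentration exceeds 50 ppb).
Failing to reject a false H₀ is a Type II error.

Type II error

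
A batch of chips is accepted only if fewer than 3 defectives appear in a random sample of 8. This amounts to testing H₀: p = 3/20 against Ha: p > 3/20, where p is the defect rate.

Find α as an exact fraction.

2693447019/25600000000

Under H₀, X ~ Binomial(8, 3/20); the Type I error rate is P(X ≥ 3).
α = 1 − P(X ≤ 2) = 1 − 22906552981/25600000000 = 2693447019/25600000000.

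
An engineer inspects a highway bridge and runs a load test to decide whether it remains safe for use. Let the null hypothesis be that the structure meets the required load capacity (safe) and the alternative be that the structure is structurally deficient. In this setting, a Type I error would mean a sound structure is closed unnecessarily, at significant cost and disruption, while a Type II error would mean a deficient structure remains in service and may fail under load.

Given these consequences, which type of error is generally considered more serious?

The Type II consequence (a deficient structure remains in service and may fail under load) is more severe than the Type I consequence (a sound structure is closed unnecessarily, at significant cost and disruption).

Type II error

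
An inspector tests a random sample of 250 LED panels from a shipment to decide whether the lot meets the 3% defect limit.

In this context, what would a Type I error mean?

A Type I error would mean concluding that the lot's defect rate exceeds 3% when in fact the lot's defect rate is 3% (within specification).

With the conventional null hypothesis that the lot's defect rate is 3% (within specification):
A Type I error is rejecting H₀ when H₀ is true.
Here that means rejecting the lot and scrapping or reworking it when actually the lot's defect rate is 3% (within specification).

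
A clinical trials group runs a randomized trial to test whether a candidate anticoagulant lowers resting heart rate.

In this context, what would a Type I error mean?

A Type I error would mean concluding that the drug lowers resting heart rate when in fact the drug has no effect on resting heart rate.

With the conventional null hypothesis that the drug has no effect on resting heart rate:
A Type I error is rejecting H₀ when H₀ is true.
Here that means concluding that the drug is effective when actually the drug has no effect on resting heart rate.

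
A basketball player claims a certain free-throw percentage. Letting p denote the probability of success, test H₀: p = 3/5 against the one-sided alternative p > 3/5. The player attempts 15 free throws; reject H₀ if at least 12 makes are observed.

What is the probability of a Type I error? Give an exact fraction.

Under H₀, K ~ Binomial(15, 3/5), and α = P(K ≥ 12).
Adding the binomial terms for j = 12 through 15 with p = 3/5 yields 2761898877/30517578125.

2761898877/30517578125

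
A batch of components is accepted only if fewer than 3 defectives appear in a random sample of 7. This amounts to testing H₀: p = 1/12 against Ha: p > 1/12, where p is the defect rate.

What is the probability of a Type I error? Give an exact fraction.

187213/11943936

The significance level is the probability, assuming p = 1/12, of seeing 3 or more defectives in 7 draws.
Via the complement, α = 1 − Σ_{j=0}^{2} C(7,j)(1/12)^j(11/12)^{7-j} = 187213/11943936.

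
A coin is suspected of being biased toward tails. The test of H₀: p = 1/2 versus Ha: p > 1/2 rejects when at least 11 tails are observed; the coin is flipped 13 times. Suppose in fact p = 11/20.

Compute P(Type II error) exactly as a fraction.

39857841016429707/40960000000000000

β = P(fail to reject H₀ | Ha true) = P(X ≤ 10 | p = 11/20), X ~ Binomial(13, 11/20).
Adding the binomial probabilities P(X=0)+…+P(X=10) at p = 11/20 gives 39857841016429707/40960000000000000.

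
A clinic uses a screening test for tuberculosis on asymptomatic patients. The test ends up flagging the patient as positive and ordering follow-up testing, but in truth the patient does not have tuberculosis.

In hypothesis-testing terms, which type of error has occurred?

Type I error

The null hypothesis here is that the patient does not have tuberculosis.
'Flagging the patient as positive and ordering follow-up testing' corresponds to rejecting H₀.
H₀ was rejected but H₀ is true — a Type I error (false positive).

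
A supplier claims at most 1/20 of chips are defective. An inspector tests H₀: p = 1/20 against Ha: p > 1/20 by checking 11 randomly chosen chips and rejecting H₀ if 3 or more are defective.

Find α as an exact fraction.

α = P(reject H₀ | H₀ true) = P(K ≥ 3 | p = 1/20), K ~ Binomial(11, 1/20).
Computing the lower-tail complement: 1 − 322687697779/327680000000 = 4992302221/327680000000.

4992302221/327680000000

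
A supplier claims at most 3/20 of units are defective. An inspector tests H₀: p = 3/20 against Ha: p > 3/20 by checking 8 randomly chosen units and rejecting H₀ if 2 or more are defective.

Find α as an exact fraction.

Under H₀, Y ~ Binomial(8, 3/20); the Type I error rate is P(Y ≥ 2).
Via the complement, α = 1 − Σ_{j=0}^{1} C(8,j)(3/20)^j(17/20)^{8-j} = 8776114407/25600000000.

8776114407/25600000000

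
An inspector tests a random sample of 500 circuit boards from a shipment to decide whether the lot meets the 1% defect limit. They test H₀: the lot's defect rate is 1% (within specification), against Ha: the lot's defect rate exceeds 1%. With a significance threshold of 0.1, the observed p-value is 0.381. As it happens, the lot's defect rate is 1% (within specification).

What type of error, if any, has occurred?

No error (correct decision).

Since p = 0.381 ≥ α = 0.1, H₀ is not rejected.
H₀ is true (actually the lot's defect rate is 1% (within specification)).
The decision matches the true state — no error.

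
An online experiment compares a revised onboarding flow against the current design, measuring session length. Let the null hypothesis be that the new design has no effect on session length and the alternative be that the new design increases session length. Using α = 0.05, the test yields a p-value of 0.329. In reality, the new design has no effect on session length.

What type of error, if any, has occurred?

Neither — the decision is correct.

Since p = 0.329 ≥ α = 0.05, H₀ is not rejected.
H₀ is true (actually the new design has no effect on session length).
The decision matches the true state — no error.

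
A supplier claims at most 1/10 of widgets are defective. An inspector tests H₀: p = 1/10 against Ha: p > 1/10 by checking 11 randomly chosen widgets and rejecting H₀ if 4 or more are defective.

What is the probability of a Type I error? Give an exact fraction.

Under H₀, K ~ Binomial(11, 1/10); the Type I error rate is P(K ≥ 4).
α = 1 − P(K ≤ 3) = 1 − 2453663097/2500000000 = 46336903/2500000000.

46336903/2500000000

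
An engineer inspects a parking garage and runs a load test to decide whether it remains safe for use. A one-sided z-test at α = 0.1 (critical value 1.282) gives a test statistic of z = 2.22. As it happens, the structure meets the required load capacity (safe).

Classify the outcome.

The conventional null hypothesis is that the structure meets the required load capacity (safe).
Since z = 2.22 > z* = 1.282, H₀ is rejected.
H₀ is true (actually the structure meets the required load capacity (safe)).
Rejecting a true H₀ is a Type I error.

Type I error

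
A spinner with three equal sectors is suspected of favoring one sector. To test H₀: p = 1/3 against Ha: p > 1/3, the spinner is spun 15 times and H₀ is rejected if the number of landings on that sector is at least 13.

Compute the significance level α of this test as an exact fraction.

451/14348907

The Type I error probability is α = P(X ≥ 13) computed under H₀, where X ~ Binomial(15, 1/3).
Summing C(15,j)(1/3)^j(2/3)^{15−j} for j = 13,…,15 gives 451/14348907.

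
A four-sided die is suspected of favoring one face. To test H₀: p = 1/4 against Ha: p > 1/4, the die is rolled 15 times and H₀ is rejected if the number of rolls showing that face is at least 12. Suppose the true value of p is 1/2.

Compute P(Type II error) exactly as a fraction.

503/512

Under the alternative p = 1/2, X ~ Binomial(15, 1/2); β is the probability the test does not reject, P(X < 12).
Equivalently, β = 1 − P(X ≥ 12) = 503/512.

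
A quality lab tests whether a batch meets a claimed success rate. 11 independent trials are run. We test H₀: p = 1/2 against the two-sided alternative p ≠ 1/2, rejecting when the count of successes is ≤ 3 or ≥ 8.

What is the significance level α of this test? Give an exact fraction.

Under H₀, S ~ Binomial(11, 1/2); α is the probability of landing in either tail, P(S ≤ 3) + P(S ≥ 8).
Each tail has probability (1 + 11 + 55 + 165)/2048; doubling gives α = 464/2048 = 29/128.

29/128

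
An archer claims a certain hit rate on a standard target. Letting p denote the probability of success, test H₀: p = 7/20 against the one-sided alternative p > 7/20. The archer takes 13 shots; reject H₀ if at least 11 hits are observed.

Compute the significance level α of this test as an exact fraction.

The Type I error probability is α = P(S ≥ 11) computed under H₀, where S ~ Binomial(13, 7/20).
Adding the binomial terms for j = 11 through 13 with p = 7/20 yields 14250593836801/40960000000000000.

14250593836801/40960000000000000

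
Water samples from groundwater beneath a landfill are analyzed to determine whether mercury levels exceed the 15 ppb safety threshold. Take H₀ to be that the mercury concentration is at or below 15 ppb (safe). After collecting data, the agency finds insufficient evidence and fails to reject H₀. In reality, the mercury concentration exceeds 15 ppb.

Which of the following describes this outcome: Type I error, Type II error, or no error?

H₀ was not rejected, but H₀ is actually false.
Failing to reject a false null hypothesis is a Type II error (false negative).

Type II error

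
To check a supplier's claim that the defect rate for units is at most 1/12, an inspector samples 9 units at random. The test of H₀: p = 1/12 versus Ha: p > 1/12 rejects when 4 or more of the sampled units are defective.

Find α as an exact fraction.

The significance level is the probability, assuming p = 1/12, of seeing 4 or more defectives in 9 draws.
Computing the lower-tail complement: 1 − 1284381725/1289945088 = 5563363/1289945088.

5563363/1289945088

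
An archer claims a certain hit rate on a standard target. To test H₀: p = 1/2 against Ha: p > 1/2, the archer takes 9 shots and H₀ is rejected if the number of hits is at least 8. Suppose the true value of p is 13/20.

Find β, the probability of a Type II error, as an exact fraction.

112501116301/128000000000

β = P(fail to reject H₀ | Ha true) = P(K ≤ 7 | p = 13/20), K ~ Binomial(9, 13/20).
Equivalently, β = 1 − P(K ≥ 8) = 112501116301/128000000000.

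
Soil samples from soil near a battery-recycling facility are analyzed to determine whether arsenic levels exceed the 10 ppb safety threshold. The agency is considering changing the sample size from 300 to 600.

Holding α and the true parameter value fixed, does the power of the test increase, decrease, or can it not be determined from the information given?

It increases.

More data shrinks sampling variability; the test statistic under Ha concentrates further from the null value, making rejection more likely.
Since power = 1 − β and β decreases, power increases.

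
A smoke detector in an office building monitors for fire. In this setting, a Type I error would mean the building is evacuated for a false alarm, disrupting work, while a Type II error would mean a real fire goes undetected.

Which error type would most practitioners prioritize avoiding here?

Type II error

The Type II consequence (a real fire goes undetected) is more severe than the Type I consequence (the building is evacuated for a false alarm, disrupting work).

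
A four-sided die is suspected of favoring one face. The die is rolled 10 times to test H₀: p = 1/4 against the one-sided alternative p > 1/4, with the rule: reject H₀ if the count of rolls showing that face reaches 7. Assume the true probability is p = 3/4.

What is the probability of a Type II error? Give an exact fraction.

β = P(fail to reject H₀ | Ha true) = P(S ≤ 6 | p = 3/4), S ~ Binomial(10, 3/4).
Adding the binomial probabilities P(S=0)+…+P(S=6) at p = 3/4 gives 58753/262144.

58753/262144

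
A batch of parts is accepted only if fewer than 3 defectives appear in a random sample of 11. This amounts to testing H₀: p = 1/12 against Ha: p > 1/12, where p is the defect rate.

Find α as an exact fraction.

The significance level is the probability, assuming p = 1/12, of seeing 3 or more defectives in 11 draws.
Via the complement, α = 1 − Σ_{j=0}^{2} C(11,j)(1/12)^j(11/12)^{11-j} = 1581403943/27518828544.

1581403943/27518828544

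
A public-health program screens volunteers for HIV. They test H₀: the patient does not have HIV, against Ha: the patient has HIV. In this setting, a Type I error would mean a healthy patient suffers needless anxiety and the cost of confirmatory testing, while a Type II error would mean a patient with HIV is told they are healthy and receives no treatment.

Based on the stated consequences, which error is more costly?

The Type II consequence (a patient with HIV is told they are healthy and receives no treatment) is more severe than the Type I consequence (a healthy patient suffers needless anxiety and the cost of confirmatory testing).

Type II error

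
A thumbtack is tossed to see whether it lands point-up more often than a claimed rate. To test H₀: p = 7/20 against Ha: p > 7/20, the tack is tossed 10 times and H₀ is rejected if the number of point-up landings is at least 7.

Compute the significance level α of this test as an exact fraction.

α = P(reject H₀ | H₀ true) = P(X ≥ 7 | p = 7/20), with X ~ Binomial(10, 7/20).
P(X ≥ 7) = Σ_{j=7}^{10} C(10,j)·(7/20)^j·(13/20)^{10-j} = 66622158071/2560000000000.

66622158071/2560000000000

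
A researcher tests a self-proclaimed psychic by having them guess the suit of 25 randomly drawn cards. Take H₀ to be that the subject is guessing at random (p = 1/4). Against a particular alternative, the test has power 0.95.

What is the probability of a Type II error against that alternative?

0.05

Power = 1 − β, so β = 1 − 0.95 = 0.05.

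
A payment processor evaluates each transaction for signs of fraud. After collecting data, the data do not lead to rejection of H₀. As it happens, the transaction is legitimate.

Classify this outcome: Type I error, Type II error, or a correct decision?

The conventional null hypothesis here is that the transaction is legitimate.
The test retained a true H₀ — the decision matches the true state.

No error (correct decision).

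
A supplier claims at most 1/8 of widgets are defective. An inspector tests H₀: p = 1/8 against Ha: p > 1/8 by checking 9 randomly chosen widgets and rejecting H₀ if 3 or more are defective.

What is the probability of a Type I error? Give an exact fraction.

Under H₀, K ~ Binomial(9, 1/8); the Type I error rate is P(K ≥ 3).
Via the complement, α = 1 − Σ_{j=0}^{2} C(9,j)(1/8)^j(7/8)^{9-j} = 3083341/33554432.

3083341/33554432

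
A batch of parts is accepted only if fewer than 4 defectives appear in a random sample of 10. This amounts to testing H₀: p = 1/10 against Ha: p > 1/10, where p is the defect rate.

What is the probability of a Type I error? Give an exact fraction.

7996999/625000000

The significance level is the probability, assuming p = 1/10, of seeing 4 or more defectives in 10 draws.
α = 1 − P(X ≤ 3) = 1 − 617003001/625000000 = 7996999/625000000.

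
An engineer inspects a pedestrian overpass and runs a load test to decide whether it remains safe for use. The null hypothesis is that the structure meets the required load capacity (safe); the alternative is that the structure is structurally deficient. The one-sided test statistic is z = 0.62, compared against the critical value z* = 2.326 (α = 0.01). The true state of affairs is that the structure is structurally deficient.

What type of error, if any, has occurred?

Type II error

Since z = 0.62 ≤ z* = 2.326, H₀ is not rejected.
H₀ is false (actually the structure is structurally deficient).
Failing to reject a false H₀ is a Type II error.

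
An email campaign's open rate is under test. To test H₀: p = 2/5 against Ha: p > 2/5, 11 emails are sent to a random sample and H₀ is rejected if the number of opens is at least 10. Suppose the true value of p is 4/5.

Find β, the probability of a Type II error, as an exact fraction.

Under the alternative p = 4/5, X ~ Binomial(11, 4/5); β is the probability the test does not reject, P(X < 10).
Adding the binomial probabilities P(X=0)+…+P(X=9) at p = 4/5 gives 6619897/9765625.

6619897/9765625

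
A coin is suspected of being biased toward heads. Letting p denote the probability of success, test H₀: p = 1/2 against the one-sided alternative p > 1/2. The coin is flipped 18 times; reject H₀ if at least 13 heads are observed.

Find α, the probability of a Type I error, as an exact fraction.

The Type I error probability is α = P(K ≥ 13) computed under H₀, where K ~ Binomial(18, 1/2).
P(K ≥ 13) = [C(18,13) + C(18,14) + C(18,15) + C(18,16) + C(18,17) + C(18,18)] / 2^18 = (8568 + 3060 + 816 + 153 + 18 + 1) / 262144 = 12616/262144 = 1577/32768.

1577/32768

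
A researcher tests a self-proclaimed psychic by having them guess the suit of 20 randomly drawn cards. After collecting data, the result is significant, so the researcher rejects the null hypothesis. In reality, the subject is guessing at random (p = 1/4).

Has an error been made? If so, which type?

The conventional null hypothesis here is that the subject is guessing at random (p = 1/4).
H₀ was rejected, but H₀ is actually true.
Rejecting a true null hypothesis is a Type I error (false positive).

Type I error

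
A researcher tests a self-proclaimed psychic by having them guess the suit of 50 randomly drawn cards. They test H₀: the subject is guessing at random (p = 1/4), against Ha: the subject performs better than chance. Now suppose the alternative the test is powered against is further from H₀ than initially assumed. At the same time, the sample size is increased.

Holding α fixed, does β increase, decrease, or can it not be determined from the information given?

A bigger departure from H₀ is easier for the test to detect, so it fails to reject less often. A larger sample reduces the standard error, pulling the sampling distribution under Ha further from the non-rejection region. Both changes push β in the same direction.

It decreases.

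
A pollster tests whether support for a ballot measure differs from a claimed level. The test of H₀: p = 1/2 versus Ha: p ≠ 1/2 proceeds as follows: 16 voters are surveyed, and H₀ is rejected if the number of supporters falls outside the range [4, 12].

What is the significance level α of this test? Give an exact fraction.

α = P(Y ≤ 3 or Y ≥ 13 | p = 1/2), Y ~ Binomial(16, 1/2).
The two tails are symmetric, so α = 2·(1 + 16 + 120 + 560)/2^16 = 1394/65536 = 697/32768.

697/32768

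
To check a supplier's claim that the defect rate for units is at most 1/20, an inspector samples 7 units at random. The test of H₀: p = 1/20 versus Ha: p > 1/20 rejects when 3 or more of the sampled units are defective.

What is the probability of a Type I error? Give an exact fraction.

The significance level is the probability, assuming p = 1/20, of seeing 3 or more defectives in 7 draws.
Via the complement, α = 1 − Σ_{j=0}^{2} C(7,j)(1/20)^j(19/20)^{7-j} = 961803/256000000.

961803/256000000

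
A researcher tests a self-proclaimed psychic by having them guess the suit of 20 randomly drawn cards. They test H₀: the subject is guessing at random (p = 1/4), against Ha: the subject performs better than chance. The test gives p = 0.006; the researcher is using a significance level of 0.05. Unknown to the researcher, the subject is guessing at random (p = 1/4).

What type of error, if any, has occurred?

Since p = 0.006 < α = 0.05, H₀ is rejected.
H₀ is true (actually the subject is guessing at random (p = 1/4)).
Rejecting a true H₀ is a Type I error.

Type I error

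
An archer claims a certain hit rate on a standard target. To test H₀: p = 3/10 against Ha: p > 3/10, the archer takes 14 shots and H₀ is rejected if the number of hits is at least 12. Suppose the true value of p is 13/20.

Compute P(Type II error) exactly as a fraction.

750447350803558569/819200000000000000

A Type II error is failing to reject when Ha holds: with p = 13/20, β = P(S ≤ 11).
Adding the binomial probabilities P(S=0)+…+P(S=11) at p = 13/20 gives 750447350803558569/819200000000000000.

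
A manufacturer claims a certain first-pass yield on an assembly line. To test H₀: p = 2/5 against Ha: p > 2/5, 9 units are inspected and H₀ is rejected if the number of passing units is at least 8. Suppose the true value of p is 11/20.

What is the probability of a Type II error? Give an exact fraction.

β = P(fail to reject H₀ | Ha true) = P(K ≤ 7 | p = 11/20), K ~ Binomial(9, 11/20).
Summing C(9,j)·(11/20)^j·(9/20)^{9-j} for j = 0..7 gives 123069745737/128000000000.

123069745737/128000000000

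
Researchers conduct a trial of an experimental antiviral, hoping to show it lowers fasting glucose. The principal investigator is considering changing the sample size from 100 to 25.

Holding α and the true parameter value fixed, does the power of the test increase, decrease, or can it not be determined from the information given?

With less data the test statistic is noisier; under Ha, more outcomes land inside the acceptance region.
Since power = 1 − β and β increases, power decreases.

It decreases.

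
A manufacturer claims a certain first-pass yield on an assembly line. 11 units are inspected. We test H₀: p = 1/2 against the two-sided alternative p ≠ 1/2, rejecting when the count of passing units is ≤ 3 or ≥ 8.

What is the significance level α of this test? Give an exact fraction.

29/128

α = P(K ≤ 3 or K ≥ 8 | p = 1/2), K ~ Binomial(11, 1/2).
By symmetry, α = 2·P(K ≤ 3) = 2·(1 + 11 + 55 + 165)/2048 = 464/2048 = 29/128.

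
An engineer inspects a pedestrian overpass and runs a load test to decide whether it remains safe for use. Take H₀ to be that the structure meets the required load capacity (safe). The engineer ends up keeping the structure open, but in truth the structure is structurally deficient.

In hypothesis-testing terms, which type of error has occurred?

Type II error

'Keeping the structure open' corresponds to failing to reject H₀.
H₀ was not rejected but H₀ is false — a Type II error (false negative).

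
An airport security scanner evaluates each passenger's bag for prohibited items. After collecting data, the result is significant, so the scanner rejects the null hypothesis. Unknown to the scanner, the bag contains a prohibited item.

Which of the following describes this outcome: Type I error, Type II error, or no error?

The conventional null hypothesis here is that the bag contains no prohibited items.
The test rejected a false H₀ — the decision matches the true state.

No error (correct decision).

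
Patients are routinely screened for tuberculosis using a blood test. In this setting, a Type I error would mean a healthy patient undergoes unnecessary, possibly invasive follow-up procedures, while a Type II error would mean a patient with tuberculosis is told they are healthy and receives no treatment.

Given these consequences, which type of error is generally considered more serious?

The Type II consequence (a patient with tuberculosis is told they are healthy and receives no treatment) is more severe than the Type I consequence (a healthy patient undergoes unnecessary, possibly invasive follow-up procedures).

Type II error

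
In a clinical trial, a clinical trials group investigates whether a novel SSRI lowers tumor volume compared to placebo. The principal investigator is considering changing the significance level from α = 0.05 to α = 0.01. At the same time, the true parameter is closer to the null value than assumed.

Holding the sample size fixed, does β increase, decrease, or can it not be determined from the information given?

It increases.

Lowering α raises the bar for rejection; under Ha, the test now fails to reject on outcomes it previously would have rejected. A smaller departure from H₀ means the test statistic under Ha is distributed closer to where it would be under H₀; rejection becomes less likely. Both changes push β in the same direction.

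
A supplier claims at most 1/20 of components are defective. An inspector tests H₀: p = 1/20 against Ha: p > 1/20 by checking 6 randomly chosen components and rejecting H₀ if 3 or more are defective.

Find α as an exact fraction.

14271/6400000

Under H₀, K ~ Binomial(6, 1/20); the Type I error rate is P(K ≥ 3).
α = 1 − P(K ≤ 2) = 1 − 6385729/6400000 = 14271/6400000.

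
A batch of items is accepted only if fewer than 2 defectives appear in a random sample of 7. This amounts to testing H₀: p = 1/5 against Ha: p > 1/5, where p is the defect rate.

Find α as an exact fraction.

Under H₀, K ~ Binomial(7, 1/5); the Type I error rate is P(K ≥ 2).
Via the complement, α = 1 − Σ_{j=0}^{1} C(7,j)(1/5)^j(4/5)^{7-j} = 33069/78125.

33069/78125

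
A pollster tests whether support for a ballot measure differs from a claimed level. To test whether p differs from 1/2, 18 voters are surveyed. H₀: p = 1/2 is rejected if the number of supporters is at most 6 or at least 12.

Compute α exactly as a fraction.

Under H₀, Y ~ Binomial(18, 1/2); α is the probability of landing in either tail, P(Y ≤ 6) + P(Y ≥ 12).
By symmetry, α = 2·P(Y ≤ 6) = 2·(1 + 18 + 153 + 816 + 3060 + 8568 + 18564)/262144 = 62360/262144 = 7795/32768.

7795/32768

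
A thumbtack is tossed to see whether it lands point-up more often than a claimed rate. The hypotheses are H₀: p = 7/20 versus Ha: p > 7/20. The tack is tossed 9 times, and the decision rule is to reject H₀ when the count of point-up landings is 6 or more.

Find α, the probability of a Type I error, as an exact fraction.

α = P(reject H₀ | H₀ true) = P(X ≥ 6 | p = 7/20), with X ~ Binomial(9, 7/20).
Adding the binomial terms for j = 6 through 9 with p = 7/20 yields 6859289647/128000000000.

6859289647/128000000000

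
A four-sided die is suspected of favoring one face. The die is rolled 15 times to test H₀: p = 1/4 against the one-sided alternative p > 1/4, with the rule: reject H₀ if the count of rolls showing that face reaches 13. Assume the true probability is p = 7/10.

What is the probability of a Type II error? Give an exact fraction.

A Type II error is failing to reject when Ha holds: with p = 7/10, β = P(Y ≤ 12).
Equivalently, β = 1 − P(Y ≥ 13) = 873172285377237/1000000000000000.

873172285377237/1000000000000000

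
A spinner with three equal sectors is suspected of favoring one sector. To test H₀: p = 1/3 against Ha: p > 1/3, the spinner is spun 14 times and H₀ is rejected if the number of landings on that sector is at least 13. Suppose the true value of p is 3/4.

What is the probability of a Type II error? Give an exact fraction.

β = P(fail to reject H₀ | Ha true) = P(Y ≤ 12 | p = 3/4), Y ~ Binomial(14, 3/4).
Equivalently, β = 1 − P(Y ≥ 13) = 241331965/268435456.

241331965/268435456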